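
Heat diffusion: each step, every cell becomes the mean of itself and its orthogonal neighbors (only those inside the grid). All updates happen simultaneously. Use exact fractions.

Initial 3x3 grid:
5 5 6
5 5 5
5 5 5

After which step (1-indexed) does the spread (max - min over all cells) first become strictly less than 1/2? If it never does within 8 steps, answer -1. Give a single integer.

Answer: 1

Derivation:
Step 1: max=16/3, min=5, spread=1/3
  -> spread < 1/2 first at step 1
Step 2: max=95/18, min=5, spread=5/18
Step 3: max=1121/216, min=5, spread=41/216
Step 4: max=66931/12960, min=1811/360, spread=347/2592
Step 5: max=3994937/777600, min=18157/3600, spread=2921/31104
Step 6: max=239108539/46656000, min=2185483/432000, spread=24611/373248
Step 7: max=14315522033/2799360000, min=49256741/9720000, spread=207329/4478976
Step 8: max=857837952451/167961600000, min=2630801599/518400000, spread=1746635/53747712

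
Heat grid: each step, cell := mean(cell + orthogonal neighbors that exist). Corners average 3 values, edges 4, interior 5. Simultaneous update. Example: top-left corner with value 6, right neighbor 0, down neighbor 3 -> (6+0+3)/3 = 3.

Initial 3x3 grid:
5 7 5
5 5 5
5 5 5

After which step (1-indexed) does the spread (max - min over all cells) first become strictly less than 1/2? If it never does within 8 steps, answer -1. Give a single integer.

Step 1: max=17/3, min=5, spread=2/3
Step 2: max=667/120, min=5, spread=67/120
Step 3: max=5837/1080, min=507/100, spread=1807/5400
  -> spread < 1/2 first at step 3
Step 4: max=2317963/432000, min=13861/2700, spread=33401/144000
Step 5: max=20669933/3888000, min=1393391/270000, spread=3025513/19440000
Step 6: max=8240926867/1555200000, min=74755949/14400000, spread=53531/497664
Step 7: max=492592925849/93312000000, min=20231116051/3888000000, spread=450953/5971968
Step 8: max=29502503560603/5598720000000, min=2433808610519/466560000000, spread=3799043/71663616

Answer: 3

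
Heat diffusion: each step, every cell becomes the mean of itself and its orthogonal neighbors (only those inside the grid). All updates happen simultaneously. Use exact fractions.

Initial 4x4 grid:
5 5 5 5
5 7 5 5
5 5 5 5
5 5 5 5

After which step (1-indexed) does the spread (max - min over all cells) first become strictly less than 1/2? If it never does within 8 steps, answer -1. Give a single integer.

Answer: 2

Derivation:
Step 1: max=11/2, min=5, spread=1/2
Step 2: max=136/25, min=5, spread=11/25
  -> spread < 1/2 first at step 2
Step 3: max=6367/1200, min=5, spread=367/1200
Step 4: max=28571/5400, min=1513/300, spread=1337/5400
Step 5: max=851669/162000, min=45469/9000, spread=33227/162000
Step 6: max=25514327/4860000, min=274049/54000, spread=849917/4860000
Step 7: max=762714347/145800000, min=4118533/810000, spread=21378407/145800000
Step 8: max=22836462371/4374000000, min=1238688343/243000000, spread=540072197/4374000000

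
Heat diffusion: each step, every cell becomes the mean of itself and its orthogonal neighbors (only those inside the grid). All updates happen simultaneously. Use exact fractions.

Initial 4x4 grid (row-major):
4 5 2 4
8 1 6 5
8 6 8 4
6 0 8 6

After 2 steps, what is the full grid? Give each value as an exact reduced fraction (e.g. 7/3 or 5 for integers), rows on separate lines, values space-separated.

Answer: 167/36 1087/240 919/240 38/9
1387/240 449/100 5 557/120
1291/240 141/25 533/100 229/40
50/9 593/120 229/40 23/4

Derivation:
After step 1:
  17/3 3 17/4 11/3
  21/4 26/5 22/5 19/4
  7 23/5 32/5 23/4
  14/3 5 11/2 6
After step 2:
  167/36 1087/240 919/240 38/9
  1387/240 449/100 5 557/120
  1291/240 141/25 533/100 229/40
  50/9 593/120 229/40 23/4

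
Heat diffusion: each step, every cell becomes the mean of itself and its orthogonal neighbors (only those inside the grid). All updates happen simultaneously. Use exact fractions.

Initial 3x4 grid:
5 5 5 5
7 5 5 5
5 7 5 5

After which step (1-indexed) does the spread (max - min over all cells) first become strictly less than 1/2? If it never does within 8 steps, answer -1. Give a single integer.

Step 1: max=19/3, min=5, spread=4/3
Step 2: max=233/40, min=5, spread=33/40
Step 3: max=6259/1080, min=5, spread=859/1080
Step 4: max=365603/64800, min=4579/900, spread=7183/12960
Step 5: max=21779077/3888000, min=276211/54000, spread=378377/777600
  -> spread < 1/2 first at step 5
Step 6: max=1292061623/233280000, min=2789789/540000, spread=3474911/9331200
Step 7: max=77066800357/13996800000, min=252453989/48600000, spread=174402061/559872000
Step 8: max=4596324566063/839808000000, min=30471816727/5832000000, spread=1667063659/6718464000

Answer: 5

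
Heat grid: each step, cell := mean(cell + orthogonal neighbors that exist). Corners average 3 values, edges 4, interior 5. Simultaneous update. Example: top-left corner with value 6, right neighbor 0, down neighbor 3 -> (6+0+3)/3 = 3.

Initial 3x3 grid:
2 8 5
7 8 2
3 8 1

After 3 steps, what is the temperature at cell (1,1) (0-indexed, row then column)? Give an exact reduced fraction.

Step 1: cell (1,1) = 33/5
Step 2: cell (1,1) = 527/100
Step 3: cell (1,1) = 32369/6000
Full grid after step 3:
  12271/2160 77087/14400 413/80
  19703/3600 32369/6000 17303/3600
  247/45 1133/225 646/135

Answer: 32369/6000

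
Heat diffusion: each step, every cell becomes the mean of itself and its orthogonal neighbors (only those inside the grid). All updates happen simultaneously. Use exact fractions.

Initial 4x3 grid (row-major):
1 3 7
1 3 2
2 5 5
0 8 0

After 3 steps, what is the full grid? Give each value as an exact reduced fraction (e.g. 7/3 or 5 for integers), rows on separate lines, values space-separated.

After step 1:
  5/3 7/2 4
  7/4 14/5 17/4
  2 23/5 3
  10/3 13/4 13/3
After step 2:
  83/36 359/120 47/12
  493/240 169/50 281/80
  701/240 313/100 971/240
  103/36 931/240 127/36
After step 3:
  5293/2160 22669/7200 2501/720
  19189/7200 9041/3000 2971/800
  19739/7200 20827/6000 25589/7200
  1739/540 48233/14400 4123/1080

Answer: 5293/2160 22669/7200 2501/720
19189/7200 9041/3000 2971/800
19739/7200 20827/6000 25589/7200
1739/540 48233/14400 4123/1080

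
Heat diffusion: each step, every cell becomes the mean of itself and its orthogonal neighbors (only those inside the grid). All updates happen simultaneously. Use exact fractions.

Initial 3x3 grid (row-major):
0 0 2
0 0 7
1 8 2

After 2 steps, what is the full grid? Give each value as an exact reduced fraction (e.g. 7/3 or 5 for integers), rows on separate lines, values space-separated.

Answer: 1/4 13/8 25/12
25/16 37/20 173/48
2 173/48 67/18

Derivation:
After step 1:
  0 1/2 3
  1/4 3 11/4
  3 11/4 17/3
After step 2:
  1/4 13/8 25/12
  25/16 37/20 173/48
  2 173/48 67/18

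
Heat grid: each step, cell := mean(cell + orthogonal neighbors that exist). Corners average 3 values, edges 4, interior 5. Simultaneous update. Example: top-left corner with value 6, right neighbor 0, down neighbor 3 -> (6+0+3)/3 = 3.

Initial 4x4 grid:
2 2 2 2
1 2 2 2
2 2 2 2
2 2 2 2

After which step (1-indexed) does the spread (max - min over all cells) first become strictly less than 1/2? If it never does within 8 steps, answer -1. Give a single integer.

Step 1: max=2, min=5/3, spread=1/3
  -> spread < 1/2 first at step 1
Step 2: max=2, min=209/120, spread=31/120
Step 3: max=2, min=1949/1080, spread=211/1080
Step 4: max=2, min=199157/108000, spread=16843/108000
Step 5: max=17921/9000, min=1805357/972000, spread=130111/972000
Step 6: max=1072841/540000, min=54677633/29160000, spread=3255781/29160000
Step 7: max=1068893/540000, min=1649246309/874800000, spread=82360351/874800000
Step 8: max=191893559/97200000, min=49736683109/26244000000, spread=2074577821/26244000000

Answer: 1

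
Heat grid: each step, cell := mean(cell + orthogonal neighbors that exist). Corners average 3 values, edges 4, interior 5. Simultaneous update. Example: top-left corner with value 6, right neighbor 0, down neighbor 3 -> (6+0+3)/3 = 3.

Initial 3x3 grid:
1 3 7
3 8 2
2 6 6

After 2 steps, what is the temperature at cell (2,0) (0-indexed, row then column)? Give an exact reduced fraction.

Step 1: cell (2,0) = 11/3
Step 2: cell (2,0) = 38/9
Full grid after step 2:
  127/36 929/240 29/6
  139/40 239/50 1129/240
  38/9 547/120 191/36

Answer: 38/9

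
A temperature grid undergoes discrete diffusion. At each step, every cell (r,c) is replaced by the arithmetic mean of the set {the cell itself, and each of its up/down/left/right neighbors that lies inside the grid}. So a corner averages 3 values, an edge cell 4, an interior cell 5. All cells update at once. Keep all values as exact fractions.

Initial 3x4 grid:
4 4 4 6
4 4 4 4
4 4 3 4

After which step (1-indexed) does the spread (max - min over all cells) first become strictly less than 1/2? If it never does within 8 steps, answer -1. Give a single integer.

Step 1: max=14/3, min=11/3, spread=1
Step 2: max=41/9, min=449/120, spread=293/360
Step 3: max=583/135, min=4633/1200, spread=4943/10800
  -> spread < 1/2 first at step 3
Step 4: max=275953/64800, min=42293/10800, spread=4439/12960
Step 5: max=16271117/3888000, min=1277561/324000, spread=188077/777600
Step 6: max=968904583/233280000, min=38437067/9720000, spread=1856599/9331200
Step 7: max=57715949597/13996800000, min=579349657/145800000, spread=83935301/559872000
Step 8: max=3448441929223/839808000000, min=34867675613/8748000000, spread=809160563/6718464000

Answer: 3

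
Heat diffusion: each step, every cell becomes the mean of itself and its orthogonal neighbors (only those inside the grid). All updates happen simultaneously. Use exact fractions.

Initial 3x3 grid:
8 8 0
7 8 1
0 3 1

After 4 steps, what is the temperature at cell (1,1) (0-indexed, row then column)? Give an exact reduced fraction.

Step 1: cell (1,1) = 27/5
Step 2: cell (1,1) = 453/100
Step 3: cell (1,1) = 26491/6000
Step 4: cell (1,1) = 1561877/360000
Full grid after step 4:
  694313/129600 1053499/216000 30541/7200
  1418707/288000 1561877/360000 1621373/432000
  562513/129600 274583/72000 216169/64800

Answer: 1561877/360000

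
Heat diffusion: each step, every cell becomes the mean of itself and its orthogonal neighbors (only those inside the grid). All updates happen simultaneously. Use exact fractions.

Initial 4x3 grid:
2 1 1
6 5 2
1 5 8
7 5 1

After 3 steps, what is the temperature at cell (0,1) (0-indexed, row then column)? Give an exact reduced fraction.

Step 1: cell (0,1) = 9/4
Step 2: cell (0,1) = 623/240
Step 3: cell (0,1) = 42157/14400
Full grid after step 3:
  371/120 42157/14400 6053/2160
  2939/800 10609/3000 12463/3600
  30611/7200 8531/2000 923/225
  9683/2160 10717/2400 4799/1080

Answer: 42157/14400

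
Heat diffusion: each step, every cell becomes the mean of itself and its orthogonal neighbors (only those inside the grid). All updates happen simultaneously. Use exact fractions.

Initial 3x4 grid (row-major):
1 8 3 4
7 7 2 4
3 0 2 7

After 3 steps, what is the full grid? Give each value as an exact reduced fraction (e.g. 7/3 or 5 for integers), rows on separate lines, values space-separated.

Answer: 5089/1080 16057/3600 947/225 8701/2160
30769/7200 24967/6000 1951/500 18871/4800
8333/2160 26339/7200 26279/7200 2009/540

Derivation:
After step 1:
  16/3 19/4 17/4 11/3
  9/2 24/5 18/5 17/4
  10/3 3 11/4 13/3
After step 2:
  175/36 287/60 61/15 73/18
  539/120 413/100 393/100 317/80
  65/18 833/240 821/240 34/9
After step 3:
  5089/1080 16057/3600 947/225 8701/2160
  30769/7200 24967/6000 1951/500 18871/4800
  8333/2160 26339/7200 26279/7200 2009/540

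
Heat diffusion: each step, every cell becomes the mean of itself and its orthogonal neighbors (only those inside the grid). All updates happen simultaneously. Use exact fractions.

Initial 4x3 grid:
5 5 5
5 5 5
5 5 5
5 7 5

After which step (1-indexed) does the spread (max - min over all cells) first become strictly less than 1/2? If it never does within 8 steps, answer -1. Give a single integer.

Step 1: max=17/3, min=5, spread=2/3
Step 2: max=667/120, min=5, spread=67/120
Step 3: max=5837/1080, min=5, spread=437/1080
  -> spread < 1/2 first at step 3
Step 4: max=2317531/432000, min=2509/500, spread=29951/86400
Step 5: max=20655821/3888000, min=17033/3375, spread=206761/777600
Step 6: max=8232195571/1555200000, min=13665671/2700000, spread=14430763/62208000
Step 7: max=491667741689/93312000000, min=1097652727/216000000, spread=139854109/746496000
Step 8: max=29416071890251/5598720000000, min=99051228977/19440000000, spread=7114543559/44789760000

Answer: 3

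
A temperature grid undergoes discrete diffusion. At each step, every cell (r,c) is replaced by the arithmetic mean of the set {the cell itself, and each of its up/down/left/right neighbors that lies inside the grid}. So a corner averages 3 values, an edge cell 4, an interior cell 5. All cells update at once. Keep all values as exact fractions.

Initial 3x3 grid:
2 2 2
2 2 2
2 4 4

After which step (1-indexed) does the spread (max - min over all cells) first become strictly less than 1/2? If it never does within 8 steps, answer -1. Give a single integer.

Answer: 4

Derivation:
Step 1: max=10/3, min=2, spread=4/3
Step 2: max=53/18, min=2, spread=17/18
Step 3: max=3007/1080, min=191/90, spread=143/216
Step 4: max=172349/64800, min=2963/1350, spread=1205/2592
  -> spread < 1/2 first at step 4
Step 5: max=10075303/3888000, min=81541/36000, spread=10151/31104
Step 6: max=592229141/233280000, min=22449209/9720000, spread=85517/373248
Step 7: max=35065990927/13996800000, min=2734553671/1166400000, spread=720431/4478976
Step 8: max=2083230194669/839808000000, min=6904161863/2916000000, spread=6069221/53747712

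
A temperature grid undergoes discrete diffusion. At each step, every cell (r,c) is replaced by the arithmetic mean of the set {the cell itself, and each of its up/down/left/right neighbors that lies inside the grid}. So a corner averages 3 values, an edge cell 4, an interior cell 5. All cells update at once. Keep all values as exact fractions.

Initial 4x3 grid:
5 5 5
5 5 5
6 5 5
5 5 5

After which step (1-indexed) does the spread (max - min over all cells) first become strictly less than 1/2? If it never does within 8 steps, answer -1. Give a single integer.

Step 1: max=16/3, min=5, spread=1/3
  -> spread < 1/2 first at step 1
Step 2: max=631/120, min=5, spread=31/120
Step 3: max=5611/1080, min=5, spread=211/1080
Step 4: max=556897/108000, min=9047/1800, spread=14077/108000
Step 5: max=5000407/972000, min=543683/108000, spread=5363/48600
Step 6: max=149540809/29160000, min=302869/60000, spread=93859/1166400
Step 7: max=8958274481/1749600000, min=491336467/97200000, spread=4568723/69984000
Step 8: max=536660435629/104976000000, min=14761618889/2916000000, spread=8387449/167961600

Answer: 1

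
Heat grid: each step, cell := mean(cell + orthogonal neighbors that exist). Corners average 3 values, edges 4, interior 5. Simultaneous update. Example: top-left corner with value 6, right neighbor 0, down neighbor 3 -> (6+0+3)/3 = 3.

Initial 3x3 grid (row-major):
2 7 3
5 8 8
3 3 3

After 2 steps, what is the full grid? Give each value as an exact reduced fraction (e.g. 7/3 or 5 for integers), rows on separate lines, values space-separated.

After step 1:
  14/3 5 6
  9/2 31/5 11/2
  11/3 17/4 14/3
After step 2:
  85/18 82/15 11/2
  571/120 509/100 671/120
  149/36 1127/240 173/36

Answer: 85/18 82/15 11/2
571/120 509/100 671/120
149/36 1127/240 173/36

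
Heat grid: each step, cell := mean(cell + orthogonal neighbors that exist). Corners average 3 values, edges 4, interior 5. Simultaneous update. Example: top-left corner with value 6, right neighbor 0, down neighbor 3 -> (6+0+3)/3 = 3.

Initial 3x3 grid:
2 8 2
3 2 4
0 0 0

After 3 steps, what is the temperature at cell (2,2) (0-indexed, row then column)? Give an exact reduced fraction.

Step 1: cell (2,2) = 4/3
Step 2: cell (2,2) = 23/18
Step 3: cell (2,2) = 2047/1080
Full grid after step 3:
  7049/2160 7673/2400 3677/1080
  32863/14400 15881/6000 731/300
  421/240 11069/7200 2047/1080

Answer: 2047/1080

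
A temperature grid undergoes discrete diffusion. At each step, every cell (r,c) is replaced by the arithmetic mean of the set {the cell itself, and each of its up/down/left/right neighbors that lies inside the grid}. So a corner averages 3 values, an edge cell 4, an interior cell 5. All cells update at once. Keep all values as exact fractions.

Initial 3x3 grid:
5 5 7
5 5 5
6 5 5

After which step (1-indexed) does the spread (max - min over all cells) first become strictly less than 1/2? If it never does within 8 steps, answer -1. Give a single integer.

Answer: 2

Derivation:
Step 1: max=17/3, min=5, spread=2/3
Step 2: max=50/9, min=247/48, spread=59/144
  -> spread < 1/2 first at step 2
Step 3: max=581/108, min=1121/216, spread=41/216
Step 4: max=34729/6480, min=902767/172800, spread=70019/518400
Step 5: max=2067893/388800, min=4062761/777600, spread=2921/31104
Step 6: max=123844621/23328000, min=244612867/46656000, spread=24611/373248
Step 7: max=7411692737/1399680000, min=14693804849/2799360000, spread=207329/4478976
Step 8: max=444219811489/83980800000, min=882981388603/167961600000, spread=1746635/53747712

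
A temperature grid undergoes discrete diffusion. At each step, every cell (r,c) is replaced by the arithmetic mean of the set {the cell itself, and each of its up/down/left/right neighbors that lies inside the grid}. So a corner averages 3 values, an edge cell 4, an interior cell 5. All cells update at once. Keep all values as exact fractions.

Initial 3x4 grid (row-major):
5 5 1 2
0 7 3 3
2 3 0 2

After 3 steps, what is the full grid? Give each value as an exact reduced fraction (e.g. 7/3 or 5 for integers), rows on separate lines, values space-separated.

After step 1:
  10/3 9/2 11/4 2
  7/2 18/5 14/5 5/2
  5/3 3 2 5/3
After step 2:
  34/9 851/240 241/80 29/12
  121/40 87/25 273/100 269/120
  49/18 77/30 71/30 37/18
After step 3:
  7451/2160 24869/7200 2341/800 1841/720
  2601/800 6139/2000 16597/6000 16999/7200
  2993/1080 5011/1800 8747/3600 2399/1080

Answer: 7451/2160 24869/7200 2341/800 1841/720
2601/800 6139/2000 16597/6000 16999/7200
2993/1080 5011/1800 8747/3600 2399/1080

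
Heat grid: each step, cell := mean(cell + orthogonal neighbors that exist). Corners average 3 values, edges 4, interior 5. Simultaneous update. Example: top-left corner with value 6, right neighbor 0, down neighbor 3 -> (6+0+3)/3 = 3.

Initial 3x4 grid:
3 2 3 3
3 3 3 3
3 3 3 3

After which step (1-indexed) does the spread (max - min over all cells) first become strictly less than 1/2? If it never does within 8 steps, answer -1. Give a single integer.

Answer: 1

Derivation:
Step 1: max=3, min=8/3, spread=1/3
  -> spread < 1/2 first at step 1
Step 2: max=3, min=329/120, spread=31/120
Step 3: max=3, min=3029/1080, spread=211/1080
Step 4: max=5353/1800, min=307103/108000, spread=14077/108000
Step 5: max=320317/108000, min=2775593/972000, spread=5363/48600
Step 6: max=177131/60000, min=83739191/29160000, spread=93859/1166400
Step 7: max=286263533/97200000, min=5038525519/1749600000, spread=4568723/69984000
Step 8: max=8566381111/2916000000, min=303147564371/104976000000, spread=8387449/167961600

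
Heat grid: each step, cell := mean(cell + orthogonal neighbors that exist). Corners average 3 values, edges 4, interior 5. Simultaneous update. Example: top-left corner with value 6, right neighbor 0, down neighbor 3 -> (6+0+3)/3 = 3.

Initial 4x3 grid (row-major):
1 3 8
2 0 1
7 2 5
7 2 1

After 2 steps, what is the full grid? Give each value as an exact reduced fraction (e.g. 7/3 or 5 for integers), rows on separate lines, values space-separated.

After step 1:
  2 3 4
  5/2 8/5 7/2
  9/2 16/5 9/4
  16/3 3 8/3
After step 2:
  5/2 53/20 7/2
  53/20 69/25 227/80
  233/60 291/100 697/240
  77/18 71/20 95/36

Answer: 5/2 53/20 7/2
53/20 69/25 227/80
233/60 291/100 697/240
77/18 71/20 95/36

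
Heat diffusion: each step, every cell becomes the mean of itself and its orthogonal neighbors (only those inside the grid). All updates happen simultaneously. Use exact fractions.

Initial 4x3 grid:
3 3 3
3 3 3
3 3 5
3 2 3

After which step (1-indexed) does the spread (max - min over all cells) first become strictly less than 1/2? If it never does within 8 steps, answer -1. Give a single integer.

Step 1: max=7/2, min=8/3, spread=5/6
Step 2: max=203/60, min=101/36, spread=26/45
Step 3: max=647/200, min=6307/2160, spread=3403/10800
  -> spread < 1/2 first at step 3
Step 4: max=86173/27000, min=384689/129600, spread=144707/648000
Step 5: max=284089/90000, min=23418691/7776000, spread=5632993/38880000
Step 6: max=2115097/675000, min=1414737209/466560000, spread=236089187/2332800000
Step 7: max=1011613459/324000000, min=85367174731/27993600000, spread=10181140633/139968000000
Step 8: max=60492777431/19440000000, min=5138574344129/1679616000000, spread=440008129547/8398080000000

Answer: 3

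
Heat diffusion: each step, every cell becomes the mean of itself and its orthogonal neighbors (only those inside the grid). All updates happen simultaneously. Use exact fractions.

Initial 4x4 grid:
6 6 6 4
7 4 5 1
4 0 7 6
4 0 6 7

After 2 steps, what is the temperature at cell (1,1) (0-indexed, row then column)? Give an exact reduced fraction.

Answer: 91/20

Derivation:
Step 1: cell (1,1) = 22/5
Step 2: cell (1,1) = 91/20
Full grid after step 2:
  205/36 1289/240 1141/240 155/36
  74/15 91/20 461/100 1051/240
  11/3 369/100 453/100 1223/240
  107/36 79/24 559/120 199/36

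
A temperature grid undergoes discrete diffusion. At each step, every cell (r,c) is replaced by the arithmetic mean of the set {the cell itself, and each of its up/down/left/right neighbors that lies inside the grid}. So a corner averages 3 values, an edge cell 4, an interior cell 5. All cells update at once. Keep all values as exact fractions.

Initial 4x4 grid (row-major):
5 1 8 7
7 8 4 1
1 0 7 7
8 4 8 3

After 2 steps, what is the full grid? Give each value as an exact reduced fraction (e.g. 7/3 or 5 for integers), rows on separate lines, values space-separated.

Answer: 181/36 113/24 643/120 181/36
211/48 487/100 491/100 1211/240
211/48 111/25 124/25 409/80
40/9 113/24 217/40 16/3

Derivation:
After step 1:
  13/3 11/2 5 16/3
  21/4 4 28/5 19/4
  4 4 26/5 9/2
  13/3 5 11/2 6
After step 2:
  181/36 113/24 643/120 181/36
  211/48 487/100 491/100 1211/240
  211/48 111/25 124/25 409/80
  40/9 113/24 217/40 16/3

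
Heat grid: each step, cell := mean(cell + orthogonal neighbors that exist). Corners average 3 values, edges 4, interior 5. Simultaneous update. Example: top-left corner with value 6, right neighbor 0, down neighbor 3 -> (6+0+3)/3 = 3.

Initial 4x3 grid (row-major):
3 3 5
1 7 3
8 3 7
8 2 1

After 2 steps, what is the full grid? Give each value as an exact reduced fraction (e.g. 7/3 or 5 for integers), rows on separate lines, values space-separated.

After step 1:
  7/3 9/2 11/3
  19/4 17/5 11/2
  5 27/5 7/2
  6 7/2 10/3
After step 2:
  139/36 139/40 41/9
  929/240 471/100 241/60
  423/80 104/25 133/30
  29/6 547/120 31/9

Answer: 139/36 139/40 41/9
929/240 471/100 241/60
423/80 104/25 133/30
29/6 547/120 31/9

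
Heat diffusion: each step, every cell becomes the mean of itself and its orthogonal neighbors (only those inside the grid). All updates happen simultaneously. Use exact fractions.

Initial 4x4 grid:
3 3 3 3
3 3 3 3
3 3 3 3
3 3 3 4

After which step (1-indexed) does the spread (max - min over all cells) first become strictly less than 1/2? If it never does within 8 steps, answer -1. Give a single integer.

Answer: 1

Derivation:
Step 1: max=10/3, min=3, spread=1/3
  -> spread < 1/2 first at step 1
Step 2: max=59/18, min=3, spread=5/18
Step 3: max=689/216, min=3, spread=41/216
Step 4: max=20483/6480, min=3, spread=1043/6480
Step 5: max=608753/194400, min=3, spread=25553/194400
Step 6: max=18167459/5832000, min=54079/18000, spread=645863/5832000
Step 7: max=542521691/174960000, min=360971/120000, spread=16225973/174960000
Step 8: max=16223877983/5248800000, min=162701/54000, spread=409340783/5248800000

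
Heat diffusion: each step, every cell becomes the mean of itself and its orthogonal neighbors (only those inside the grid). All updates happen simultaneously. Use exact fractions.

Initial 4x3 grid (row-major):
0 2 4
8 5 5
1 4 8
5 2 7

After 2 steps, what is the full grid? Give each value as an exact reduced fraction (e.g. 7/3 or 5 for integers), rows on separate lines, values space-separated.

After step 1:
  10/3 11/4 11/3
  7/2 24/5 11/2
  9/2 4 6
  8/3 9/2 17/3
After step 2:
  115/36 291/80 143/36
  121/30 411/100 599/120
  11/3 119/25 127/24
  35/9 101/24 97/18

Answer: 115/36 291/80 143/36
121/30 411/100 599/120
11/3 119/25 127/24
35/9 101/24 97/18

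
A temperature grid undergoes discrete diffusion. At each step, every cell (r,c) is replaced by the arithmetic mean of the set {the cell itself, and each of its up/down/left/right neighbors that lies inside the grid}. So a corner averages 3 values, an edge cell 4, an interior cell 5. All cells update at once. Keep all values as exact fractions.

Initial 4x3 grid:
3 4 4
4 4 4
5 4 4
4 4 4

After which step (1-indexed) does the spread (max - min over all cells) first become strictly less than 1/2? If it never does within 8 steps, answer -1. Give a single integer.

Step 1: max=13/3, min=11/3, spread=2/3
Step 2: max=1007/240, min=137/36, spread=281/720
  -> spread < 1/2 first at step 2
Step 3: max=9017/2160, min=419/108, spread=637/2160
Step 4: max=267707/64800, min=3386341/864000, spread=549257/2592000
Step 5: max=7991609/1944000, min=204314879/51840000, spread=26384083/155520000
Step 6: max=238618583/58320000, min=12302548861/3110400000, spread=1271326697/9331200000
Step 7: max=1784021459/437400000, min=740468712599/186624000000, spread=62141329723/559872000000
Step 8: max=427021398199/104976000000, min=44529953987941/11197440000000, spread=3056985459857/33592320000000

Answer: 2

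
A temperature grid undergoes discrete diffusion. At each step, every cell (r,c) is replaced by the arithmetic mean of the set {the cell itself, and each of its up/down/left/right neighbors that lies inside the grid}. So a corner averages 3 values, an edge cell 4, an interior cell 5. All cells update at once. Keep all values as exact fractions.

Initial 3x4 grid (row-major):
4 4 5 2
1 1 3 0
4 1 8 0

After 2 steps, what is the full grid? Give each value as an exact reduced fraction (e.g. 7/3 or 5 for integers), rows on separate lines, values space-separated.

After step 1:
  3 7/2 7/2 7/3
  5/2 2 17/5 5/4
  2 7/2 3 8/3
After step 2:
  3 3 191/60 85/36
  19/8 149/50 263/100 193/80
  8/3 21/8 377/120 83/36

Answer: 3 3 191/60 85/36
19/8 149/50 263/100 193/80
8/3 21/8 377/120 83/36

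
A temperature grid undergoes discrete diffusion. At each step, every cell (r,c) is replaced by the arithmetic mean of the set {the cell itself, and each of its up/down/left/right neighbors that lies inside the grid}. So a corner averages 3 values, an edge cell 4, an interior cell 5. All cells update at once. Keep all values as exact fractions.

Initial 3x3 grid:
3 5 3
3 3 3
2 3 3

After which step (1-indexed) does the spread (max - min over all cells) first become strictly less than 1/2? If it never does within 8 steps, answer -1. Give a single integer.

Answer: 3

Derivation:
Step 1: max=11/3, min=8/3, spread=1
Step 2: max=427/120, min=49/18, spread=301/360
Step 3: max=3677/1080, min=42023/14400, spread=21011/43200
  -> spread < 1/2 first at step 3
Step 4: max=1432303/432000, min=192409/64800, spread=448729/1296000
Step 5: max=12724373/3888000, min=11820623/3888000, spread=1205/5184
Step 6: max=753462931/233280000, min=715396681/233280000, spread=10151/62208
Step 7: max=44929863557/13996800000, min=43326419807/13996800000, spread=85517/746496
Step 8: max=2679880079779/839808000000, min=2612339673529/839808000000, spread=720431/8957952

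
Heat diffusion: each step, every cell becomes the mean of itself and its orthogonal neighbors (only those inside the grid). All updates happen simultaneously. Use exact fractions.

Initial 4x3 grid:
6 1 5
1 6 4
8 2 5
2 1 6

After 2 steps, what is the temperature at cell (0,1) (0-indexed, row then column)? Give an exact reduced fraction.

Answer: 133/40

Derivation:
Step 1: cell (0,1) = 9/2
Step 2: cell (0,1) = 133/40
Full grid after step 2:
  149/36 133/40 77/18
  419/120 439/100 923/240
  497/120 349/100 353/80
  29/9 889/240 11/3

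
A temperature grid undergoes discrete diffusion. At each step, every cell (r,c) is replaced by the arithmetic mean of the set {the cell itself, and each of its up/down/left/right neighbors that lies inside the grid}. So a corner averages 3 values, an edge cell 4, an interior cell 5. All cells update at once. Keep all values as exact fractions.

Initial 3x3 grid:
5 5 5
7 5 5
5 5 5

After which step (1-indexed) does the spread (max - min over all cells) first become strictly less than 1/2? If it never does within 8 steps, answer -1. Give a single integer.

Step 1: max=17/3, min=5, spread=2/3
Step 2: max=667/120, min=5, spread=67/120
Step 3: max=5837/1080, min=507/100, spread=1807/5400
  -> spread < 1/2 first at step 3
Step 4: max=2317963/432000, min=13861/2700, spread=33401/144000
Step 5: max=20669933/3888000, min=1393391/270000, spread=3025513/19440000
Step 6: max=8240926867/1555200000, min=74755949/14400000, spread=53531/497664
Step 7: max=492592925849/93312000000, min=20231116051/3888000000, spread=450953/5971968
Step 8: max=29502503560603/5598720000000, min=2433808610519/466560000000, spread=3799043/71663616

Answer: 3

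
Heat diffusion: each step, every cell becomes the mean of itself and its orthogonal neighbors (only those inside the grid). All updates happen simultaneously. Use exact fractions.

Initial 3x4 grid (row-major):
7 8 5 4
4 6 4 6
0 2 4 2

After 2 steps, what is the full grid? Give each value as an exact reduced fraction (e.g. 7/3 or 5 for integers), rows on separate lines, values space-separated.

After step 1:
  19/3 13/2 21/4 5
  17/4 24/5 5 4
  2 3 3 4
After step 2:
  205/36 1373/240 87/16 19/4
  1043/240 471/100 441/100 9/2
  37/12 16/5 15/4 11/3

Answer: 205/36 1373/240 87/16 19/4
1043/240 471/100 441/100 9/2
37/12 16/5 15/4 11/3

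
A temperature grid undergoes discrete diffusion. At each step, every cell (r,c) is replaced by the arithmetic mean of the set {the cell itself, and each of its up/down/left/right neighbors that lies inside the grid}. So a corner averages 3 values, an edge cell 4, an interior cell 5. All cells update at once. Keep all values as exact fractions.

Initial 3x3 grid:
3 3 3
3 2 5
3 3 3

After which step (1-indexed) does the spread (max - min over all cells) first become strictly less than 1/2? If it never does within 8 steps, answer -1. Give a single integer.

Answer: 3

Derivation:
Step 1: max=11/3, min=11/4, spread=11/12
Step 2: max=827/240, min=17/6, spread=49/80
Step 3: max=442/135, min=13913/4800, spread=16223/43200
  -> spread < 1/2 first at step 3
Step 4: max=2784683/864000, min=64279/21600, spread=213523/864000
Step 5: max=769979/243000, min=51925417/17280000, spread=25457807/155520000
Step 6: max=9795864347/3110400000, min=78758837/25920000, spread=344803907/3110400000
Step 7: max=5470725697/1749600000, min=63266400851/20736000000, spread=42439400063/559872000000
Step 8: max=34918331094923/11197440000000, min=11441576875391/3732480000000, spread=3799043/71663616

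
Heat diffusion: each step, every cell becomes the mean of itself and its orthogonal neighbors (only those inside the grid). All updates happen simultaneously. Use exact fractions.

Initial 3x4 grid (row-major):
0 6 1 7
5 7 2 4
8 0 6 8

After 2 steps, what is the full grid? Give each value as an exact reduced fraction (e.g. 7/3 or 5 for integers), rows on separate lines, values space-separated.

After step 1:
  11/3 7/2 4 4
  5 4 4 21/4
  13/3 21/4 4 6
After step 2:
  73/18 91/24 31/8 53/12
  17/4 87/20 17/4 77/16
  175/36 211/48 77/16 61/12

Answer: 73/18 91/24 31/8 53/12
17/4 87/20 17/4 77/16
175/36 211/48 77/16 61/12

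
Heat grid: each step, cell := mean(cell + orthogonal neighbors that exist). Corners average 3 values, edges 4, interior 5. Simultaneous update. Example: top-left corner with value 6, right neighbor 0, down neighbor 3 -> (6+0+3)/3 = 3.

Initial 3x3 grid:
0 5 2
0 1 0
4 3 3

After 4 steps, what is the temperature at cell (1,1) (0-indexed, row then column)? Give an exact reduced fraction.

Step 1: cell (1,1) = 9/5
Step 2: cell (1,1) = 93/50
Step 3: cell (1,1) = 5821/3000
Step 4: cell (1,1) = 347387/180000
Full grid after step 4:
  236531/129600 135121/72000 123803/64800
  547109/288000 347387/180000 852601/432000
  64189/32400 1752077/864000 87677/43200

Answer: 347387/180000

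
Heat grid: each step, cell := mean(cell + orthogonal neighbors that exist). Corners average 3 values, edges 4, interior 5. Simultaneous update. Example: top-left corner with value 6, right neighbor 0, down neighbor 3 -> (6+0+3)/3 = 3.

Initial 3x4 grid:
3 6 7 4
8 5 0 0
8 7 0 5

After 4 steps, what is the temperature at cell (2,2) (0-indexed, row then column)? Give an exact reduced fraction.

Step 1: cell (2,2) = 3
Step 2: cell (2,2) = 181/60
Step 3: cell (2,2) = 12563/3600
Step 4: cell (2,2) = 194683/54000
Full grid after step 4:
  174533/32400 522281/108000 420491/108000 436727/129600
  149149/27000 428233/90000 1352557/360000 2653823/864000
  176633/32400 128789/27000 194683/54000 388727/129600

Answer: 194683/54000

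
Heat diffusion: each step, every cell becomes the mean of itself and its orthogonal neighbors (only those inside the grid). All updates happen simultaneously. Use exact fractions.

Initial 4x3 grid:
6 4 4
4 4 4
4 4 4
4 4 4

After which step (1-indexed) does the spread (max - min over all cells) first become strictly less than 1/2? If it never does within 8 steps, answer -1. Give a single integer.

Answer: 3

Derivation:
Step 1: max=14/3, min=4, spread=2/3
Step 2: max=41/9, min=4, spread=5/9
Step 3: max=473/108, min=4, spread=41/108
  -> spread < 1/2 first at step 3
Step 4: max=56057/12960, min=4, spread=4217/12960
Step 5: max=3319549/777600, min=14479/3600, spread=38417/155520
Step 6: max=197824211/46656000, min=290597/72000, spread=1903471/9331200
Step 7: max=11798429089/2799360000, min=8755759/2160000, spread=18038617/111974400
Step 8: max=705114582851/167961600000, min=790526759/194400000, spread=883978523/6718464000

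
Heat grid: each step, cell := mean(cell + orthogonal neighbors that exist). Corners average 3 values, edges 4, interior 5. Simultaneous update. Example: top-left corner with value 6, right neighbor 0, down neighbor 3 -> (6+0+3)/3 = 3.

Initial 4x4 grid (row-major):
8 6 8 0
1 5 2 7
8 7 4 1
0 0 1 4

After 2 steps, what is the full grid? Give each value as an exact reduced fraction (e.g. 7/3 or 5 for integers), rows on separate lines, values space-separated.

Answer: 23/4 399/80 419/80 23/6
187/40 529/100 189/50 167/40
509/120 18/5 77/20 23/8
26/9 703/240 37/16 11/4

Derivation:
After step 1:
  5 27/4 4 5
  11/2 21/5 26/5 5/2
  4 24/5 3 4
  8/3 2 9/4 2
After step 2:
  23/4 399/80 419/80 23/6
  187/40 529/100 189/50 167/40
  509/120 18/5 77/20 23/8
  26/9 703/240 37/16 11/4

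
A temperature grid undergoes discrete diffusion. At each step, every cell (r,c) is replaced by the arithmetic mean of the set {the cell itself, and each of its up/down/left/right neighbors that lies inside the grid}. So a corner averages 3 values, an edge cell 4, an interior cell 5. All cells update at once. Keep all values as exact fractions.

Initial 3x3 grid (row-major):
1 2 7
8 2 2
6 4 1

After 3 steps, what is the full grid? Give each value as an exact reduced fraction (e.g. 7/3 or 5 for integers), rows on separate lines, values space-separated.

After step 1:
  11/3 3 11/3
  17/4 18/5 3
  6 13/4 7/3
After step 2:
  131/36 209/60 29/9
  1051/240 171/50 63/20
  9/2 911/240 103/36
After step 3:
  8281/2160 3097/900 887/270
  57377/14400 10937/3000 949/300
  169/40 52477/14400 7061/2160

Answer: 8281/2160 3097/900 887/270
57377/14400 10937/3000 949/300
169/40 52477/14400 7061/2160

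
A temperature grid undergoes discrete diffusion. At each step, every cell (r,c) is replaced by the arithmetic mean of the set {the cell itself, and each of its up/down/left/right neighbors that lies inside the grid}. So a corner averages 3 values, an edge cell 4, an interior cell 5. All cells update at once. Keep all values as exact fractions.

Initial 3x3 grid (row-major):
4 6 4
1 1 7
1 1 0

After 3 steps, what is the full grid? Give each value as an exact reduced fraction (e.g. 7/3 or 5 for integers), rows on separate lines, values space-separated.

Answer: 3431/1080 49519/14400 8527/2160
32819/14400 5801/2000 11161/3600
73/40 27719/14400 5527/2160

Derivation:
After step 1:
  11/3 15/4 17/3
  7/4 16/5 3
  1 3/4 8/3
After step 2:
  55/18 977/240 149/36
  577/240 249/100 109/30
  7/6 457/240 77/36
After step 3:
  3431/1080 49519/14400 8527/2160
  32819/14400 5801/2000 11161/3600
  73/40 27719/14400 5527/2160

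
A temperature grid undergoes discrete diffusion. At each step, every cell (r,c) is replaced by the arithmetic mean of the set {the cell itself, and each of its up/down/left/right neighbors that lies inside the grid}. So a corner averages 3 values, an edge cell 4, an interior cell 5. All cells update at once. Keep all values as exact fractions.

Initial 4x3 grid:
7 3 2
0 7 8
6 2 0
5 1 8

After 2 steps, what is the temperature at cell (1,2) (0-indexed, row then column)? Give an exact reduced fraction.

Step 1: cell (1,2) = 17/4
Step 2: cell (1,2) = 205/48
Full grid after step 2:
  157/36 197/48 40/9
  187/48 106/25 205/48
  309/80 379/100 299/80
  15/4 71/20 23/6

Answer: 205/48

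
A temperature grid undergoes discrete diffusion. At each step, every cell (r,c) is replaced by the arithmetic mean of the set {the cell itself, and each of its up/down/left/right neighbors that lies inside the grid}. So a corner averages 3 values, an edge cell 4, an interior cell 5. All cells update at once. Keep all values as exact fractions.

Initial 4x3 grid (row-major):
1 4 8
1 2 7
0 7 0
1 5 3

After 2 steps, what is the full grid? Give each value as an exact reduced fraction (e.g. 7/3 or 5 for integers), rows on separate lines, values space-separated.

After step 1:
  2 15/4 19/3
  1 21/5 17/4
  9/4 14/5 17/4
  2 4 8/3
After step 2:
  9/4 977/240 43/9
  189/80 16/5 571/120
  161/80 7/2 419/120
  11/4 43/15 131/36

Answer: 9/4 977/240 43/9
189/80 16/5 571/120
161/80 7/2 419/120
11/4 43/15 131/36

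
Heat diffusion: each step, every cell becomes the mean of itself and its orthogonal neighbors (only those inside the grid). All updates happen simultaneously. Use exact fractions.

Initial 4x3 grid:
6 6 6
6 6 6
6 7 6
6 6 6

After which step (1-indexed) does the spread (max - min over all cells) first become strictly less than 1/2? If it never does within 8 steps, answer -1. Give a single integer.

Answer: 1

Derivation:
Step 1: max=25/4, min=6, spread=1/4
  -> spread < 1/2 first at step 1
Step 2: max=623/100, min=6, spread=23/100
Step 3: max=29611/4800, min=2413/400, spread=131/960
Step 4: max=265751/43200, min=43591/7200, spread=841/8640
Step 5: max=106222051/17280000, min=8733373/1440000, spread=56863/691200
Step 6: max=954654341/155520000, min=78749543/12960000, spread=386393/6220800
Step 7: max=381641723131/62208000000, min=31524358813/5184000000, spread=26795339/497664000
Step 8: max=22878695714129/3732480000000, min=1893326149667/311040000000, spread=254051069/5971968000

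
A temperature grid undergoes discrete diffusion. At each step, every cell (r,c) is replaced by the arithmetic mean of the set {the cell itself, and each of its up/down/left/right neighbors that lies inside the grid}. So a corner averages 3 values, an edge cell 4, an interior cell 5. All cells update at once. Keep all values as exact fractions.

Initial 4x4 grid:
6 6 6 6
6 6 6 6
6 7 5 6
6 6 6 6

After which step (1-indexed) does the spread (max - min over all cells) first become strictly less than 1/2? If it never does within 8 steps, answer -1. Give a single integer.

Step 1: max=25/4, min=23/4, spread=1/2
Step 2: max=37/6, min=35/6, spread=1/3
  -> spread < 1/2 first at step 2
Step 3: max=14689/2400, min=14111/2400, spread=289/1200
Step 4: max=131569/21600, min=127631/21600, spread=1969/10800
Step 5: max=13108849/2160000, min=12811151/2160000, spread=148849/1080000
Step 6: max=117699229/19440000, min=115580771/19440000, spread=1059229/9720000
Step 7: max=11749502809/1944000000, min=11578497191/1944000000, spread=85502809/972000000
Step 8: max=105588128389/17496000000, min=104363871611/17496000000, spread=612128389/8748000000

Answer: 2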